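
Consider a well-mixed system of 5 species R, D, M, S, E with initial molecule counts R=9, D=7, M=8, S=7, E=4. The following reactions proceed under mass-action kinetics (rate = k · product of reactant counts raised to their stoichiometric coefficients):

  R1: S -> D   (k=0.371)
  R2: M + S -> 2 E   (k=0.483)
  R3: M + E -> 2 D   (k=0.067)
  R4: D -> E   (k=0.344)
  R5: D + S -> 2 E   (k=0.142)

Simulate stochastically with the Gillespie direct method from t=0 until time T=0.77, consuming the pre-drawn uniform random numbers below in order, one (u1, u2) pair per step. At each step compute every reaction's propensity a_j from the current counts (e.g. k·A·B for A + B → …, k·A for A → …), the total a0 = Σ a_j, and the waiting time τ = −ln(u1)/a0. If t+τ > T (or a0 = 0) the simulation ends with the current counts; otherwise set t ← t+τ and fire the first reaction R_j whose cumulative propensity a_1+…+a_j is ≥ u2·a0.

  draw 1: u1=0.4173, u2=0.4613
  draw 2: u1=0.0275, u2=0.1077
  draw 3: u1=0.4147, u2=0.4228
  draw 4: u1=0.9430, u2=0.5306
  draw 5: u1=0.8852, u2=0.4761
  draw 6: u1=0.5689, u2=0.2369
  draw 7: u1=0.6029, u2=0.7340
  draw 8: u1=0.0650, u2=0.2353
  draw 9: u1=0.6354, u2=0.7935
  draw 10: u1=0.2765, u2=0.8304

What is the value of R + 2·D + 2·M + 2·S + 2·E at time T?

Check how each reaction changes W = R + 2·D + 2·M + 2·S + 2·E (weight of products minus weight of reactants):
R1: S -> D: (2·1) − (2·1) = 2 − 2 = 0
R2: M + S -> 2 E: (2·2) − (2·1 + 2·1) = 4 − 4 = 0
R3: M + E -> 2 D: (2·2) − (2·1 + 2·1) = 4 − 4 = 0
R4: D -> E: (2·1) − (2·1) = 2 − 2 = 0
R5: D + S -> 2 E: (2·2) − (2·1 + 2·1) = 4 − 4 = 0
Every reaction leaves W unchanged, so W is conserved and no simulation is needed: W(T) = W(0) = 9 + 2·7 + 2·8 + 2·7 + 2·4 = 61

Value at T = 61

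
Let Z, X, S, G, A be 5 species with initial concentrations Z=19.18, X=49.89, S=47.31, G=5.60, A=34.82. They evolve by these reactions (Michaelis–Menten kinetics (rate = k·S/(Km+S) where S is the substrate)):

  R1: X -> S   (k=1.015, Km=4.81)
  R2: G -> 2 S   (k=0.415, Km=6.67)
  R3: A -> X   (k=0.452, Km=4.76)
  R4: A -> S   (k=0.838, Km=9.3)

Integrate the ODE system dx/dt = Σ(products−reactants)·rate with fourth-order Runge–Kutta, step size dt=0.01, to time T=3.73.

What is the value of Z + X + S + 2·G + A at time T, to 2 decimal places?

Check how each reaction changes W = Z + X + S + 2·G + A (weight of products minus weight of reactants):
R1: X -> S: (1·1) − (1·1) = 1 − 1 = 0
R2: G -> 2 S: (1·2) − (2·1) = 2 − 2 = 0
R3: A -> X: (1·1) − (1·1) = 1 − 1 = 0
R4: A -> S: (1·1) − (1·1) = 1 − 1 = 0
Every reaction leaves W unchanged, so W is conserved and no simulation is needed: W(T) = W(0) = 19.18 + 49.89 + 47.31 + 2·5.60 + 34.82 = 162.40

Value at T = 162.40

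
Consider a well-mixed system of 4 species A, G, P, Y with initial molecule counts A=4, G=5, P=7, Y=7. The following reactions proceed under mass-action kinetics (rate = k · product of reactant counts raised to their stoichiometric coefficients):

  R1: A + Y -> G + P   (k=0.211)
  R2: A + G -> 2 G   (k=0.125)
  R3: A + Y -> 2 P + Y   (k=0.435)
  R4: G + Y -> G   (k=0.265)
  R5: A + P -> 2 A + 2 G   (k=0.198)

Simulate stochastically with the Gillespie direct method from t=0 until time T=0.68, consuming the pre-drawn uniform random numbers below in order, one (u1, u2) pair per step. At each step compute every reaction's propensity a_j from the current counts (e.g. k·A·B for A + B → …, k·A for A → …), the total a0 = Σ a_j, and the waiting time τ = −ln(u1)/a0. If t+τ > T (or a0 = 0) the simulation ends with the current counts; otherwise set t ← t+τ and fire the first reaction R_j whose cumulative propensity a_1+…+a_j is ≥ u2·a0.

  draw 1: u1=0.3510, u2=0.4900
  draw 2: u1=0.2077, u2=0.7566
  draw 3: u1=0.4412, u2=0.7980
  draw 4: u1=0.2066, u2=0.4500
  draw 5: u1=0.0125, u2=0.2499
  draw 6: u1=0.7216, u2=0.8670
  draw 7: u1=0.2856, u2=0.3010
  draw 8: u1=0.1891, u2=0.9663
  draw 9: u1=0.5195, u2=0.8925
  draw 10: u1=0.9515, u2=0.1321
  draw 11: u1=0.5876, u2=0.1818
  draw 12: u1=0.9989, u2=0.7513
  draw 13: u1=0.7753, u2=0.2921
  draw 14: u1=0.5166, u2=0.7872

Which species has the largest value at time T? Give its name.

Dominant species at T: P

t=0.000: A=4 G=5 P=7 Y=7
Draw 1: a1=5.908, a2=2.500, a3=12.180, a4=9.275, a5=5.544, a0=35.407; τ=−ln(0.3510)/35.407=0.030 → t=0.030; u2·a0=0.4900·35.407=17.349; a1+a2=8.408 < 17.349 ≤ a1+…+a3=20.588 → R3 fires; A=3 G=5 P=9 Y=7
Draw 2: a1=4.431, a2=1.875, a3=9.135, a4=9.275, a5=5.346, a0=30.062; τ=−ln(0.2077)/30.062=0.052 → t=0.082; u2·a0=0.7566·30.062=22.745; a1+…+a3=15.441 < 22.745 ≤ a1+…+a4=24.716 → R4 fires; A=3 G=5 P=9 Y=6
Draw 3: a1=3.798, a2=1.875, a3=7.830, a4=7.950, a5=5.346, a0=26.799; τ=−ln(0.4412)/26.799=0.031 → t=0.112; u2·a0=0.7980·26.799=21.386; a1+…+a3=13.503 < 21.386 ≤ a1+…+a4=21.453 → R4 fires; A=3 G=5 P=9 Y=5
Draw 4: a1=3.165, a2=1.875, a3=6.525, a4=6.625, a5=5.346, a0=23.536; τ=−ln(0.2066)/23.536=0.067 → t=0.179; u2·a0=0.4500·23.536=10.591; a1+a2=5.040 < 10.591 ≤ a1+…+a3=11.565 → R3 fires; A=2 G=5 P=11 Y=5
Draw 5: a1=2.110, a2=1.250, a3=4.350, a4=6.625, a5=4.356, a0=18.691; τ=−ln(0.0125)/18.691=0.234 → t=0.414; u2·a0=0.2499·18.691=4.671; a1+a2=3.360 < 4.671 ≤ a1+…+a3=7.710 → R3 fires; A=1 G=5 P=13 Y=5
Draw 6: a1=1.055, a2=0.625, a3=2.175, a4=6.625, a5=2.574, a0=13.054; τ=−ln(0.7216)/13.054=0.025 → t=0.439; u2·a0=0.8670·13.054=11.318; a1+…+a4=10.480 < 11.318 ≤ a1+…+a5=13.054 → R5 fires; A=2 G=7 P=12 Y=5
Draw 7: a1=2.110, a2=1.750, a3=4.350, a4=9.275, a5=4.752, a0=22.237; τ=−ln(0.2856)/22.237=0.056 → t=0.495; u2·a0=0.3010·22.237=6.693; a1+a2=3.860 < 6.693 ≤ a1+…+a3=8.210 → R3 fires; A=1 G=7 P=14 Y=5
Draw 8: a1=1.055, a2=0.875, a3=2.175, a4=9.275, a5=2.772, a0=16.152; τ=−ln(0.1891)/16.152=0.103 → t=0.598; u2·a0=0.9663·16.152=15.608; a1+…+a4=13.380 < 15.608 ≤ a1+…+a5=16.152 → R5 fires; A=2 G=9 P=13 Y=5
Draw 9: a1=2.110, a2=2.250, a3=4.350, a4=11.925, a5=5.148, a0=25.783; τ=−ln(0.5195)/25.783=0.025 → t=0.624; u2·a0=0.8925·25.783=23.011; a1+…+a4=20.635 < 23.011 ≤ a1+…+a5=25.783 → R5 fires; A=3 G=11 P=12 Y=5
Draw 10: a1=3.165, a2=4.125, a3=6.525, a4=14.575, a5=7.128, a0=35.518; τ=−ln(0.9515)/35.518=0.001 → t=0.625; u2·a0=0.1321·35.518=4.692; a1=3.165 < 4.692 ≤ a1+a2=7.290 → R2 fires; A=2 G=12 P=12 Y=5
Draw 11: a1=2.110, a2=3.000, a3=4.350, a4=15.900, a5=4.752, a0=30.112; τ=−ln(0.5876)/30.112=0.018 → t=0.643; u2·a0=0.1818·30.112=5.474; a1+a2=5.110 < 5.474 ≤ a1+…+a3=9.460 → R3 fires; A=1 G=12 P=14 Y=5
Draw 12: a1=1.055, a2=1.500, a3=2.175, a4=15.900, a5=2.772, a0=23.402; τ=−ln(0.9989)/23.402=0.000 → t=0.643; u2·a0=0.7513·23.402=17.582; a1+…+a3=4.730 < 17.582 ≤ a1+…+a4=20.630 → R4 fires; A=1 G=12 P=14 Y=4
Draw 13: a1=0.844, a2=1.500, a3=1.740, a4=12.720, a5=2.772, a0=19.576; τ=−ln(0.7753)/19.576=0.013 → t=0.656; u2·a0=0.2921·19.576=5.718; a1+…+a3=4.084 < 5.718 ≤ a1+…+a4=16.804 → R4 fires; A=1 G=12 P=14 Y=3
Draw 14: a1=0.633, a2=1.500, a3=1.305, a4=9.540, a5=2.772, a0=15.750; τ=−ln(0.5166)/15.750=0.042 → t=0.698 > T=0.68: stop.
At T=0.68: A=1 G=12 P=14 Y=3; the largest is P.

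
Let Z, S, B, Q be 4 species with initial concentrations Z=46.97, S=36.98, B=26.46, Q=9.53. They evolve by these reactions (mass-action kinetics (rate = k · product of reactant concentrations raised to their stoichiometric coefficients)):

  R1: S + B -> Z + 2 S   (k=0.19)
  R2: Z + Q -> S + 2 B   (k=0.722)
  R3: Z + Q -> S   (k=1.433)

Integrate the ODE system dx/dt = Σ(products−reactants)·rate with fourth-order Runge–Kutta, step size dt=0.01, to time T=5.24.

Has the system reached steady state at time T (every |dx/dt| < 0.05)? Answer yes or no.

RK4 with dt=0.01: 524 steps to T=5.24. Trajectory (selected grid times):
t=0.00: Z=46.97 S=36.98 B=26.46 Q=9.53
t=0.58: Z=70.28 S=79.35 B=0.01 Q=0.00
t=1.16: Z=70.29 S=79.36 B=0.00 Q=0.00
t=1.75: Z=70.29 S=79.36 B=0.00 Q=0.00
t=2.33: Z=70.29 S=79.36 B=0.00 Q=0.00
t=2.91: Z=70.29 S=79.36 B=0.00 Q=0.00
t=3.49: Z=70.29 S=79.36 B=0.00 Q=0.00
t=4.08: Z=70.29 S=79.36 B=0.00 Q=0.00
t=4.66: Z=70.29 S=79.36 B=0.00 Q=0.00
t=5.24: Z=70.29 S=79.36 B=0.00 Q=0.00
Rates at T: R1=0.0000, R2=0.0000, R3=0.0000
dx/dt at T (Σ net stoichiometry × rate): Z=+0.0000, S=+0.0000, B=-0.0000, Q=-0.0000
Largest |dx/dt| is |+0.0000| (Z) < 0.05 → steady.

Steady state at T: yes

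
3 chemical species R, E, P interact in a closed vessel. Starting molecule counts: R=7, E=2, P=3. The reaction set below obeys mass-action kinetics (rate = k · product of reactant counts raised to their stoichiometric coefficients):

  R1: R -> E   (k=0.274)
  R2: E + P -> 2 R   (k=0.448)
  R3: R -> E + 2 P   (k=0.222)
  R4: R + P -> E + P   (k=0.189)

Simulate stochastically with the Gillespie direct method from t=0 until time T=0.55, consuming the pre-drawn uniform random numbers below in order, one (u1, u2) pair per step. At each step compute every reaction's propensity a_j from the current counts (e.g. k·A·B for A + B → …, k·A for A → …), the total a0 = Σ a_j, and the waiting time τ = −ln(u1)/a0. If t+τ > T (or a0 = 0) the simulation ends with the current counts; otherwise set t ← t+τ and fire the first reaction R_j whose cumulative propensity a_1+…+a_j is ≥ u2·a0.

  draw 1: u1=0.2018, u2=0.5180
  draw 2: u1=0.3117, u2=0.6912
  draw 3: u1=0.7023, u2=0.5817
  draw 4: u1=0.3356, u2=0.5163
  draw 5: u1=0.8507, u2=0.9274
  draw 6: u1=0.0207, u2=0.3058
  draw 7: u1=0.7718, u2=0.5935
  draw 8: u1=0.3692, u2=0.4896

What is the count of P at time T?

P at T = 7

t=0.000: R=7 E=2 P=3
Draw 1: a1=1.918, a2=2.688, a3=1.554, a4=3.969, a0=10.129; τ=−ln(0.2018)/10.129=0.158 → t=0.158; u2·a0=0.5180·10.129=5.247; a1+a2=4.606 < 5.247 ≤ a1+…+a3=6.160 → R3 fires; R=6 E=3 P=5
Draw 2: a1=1.644, a2=6.720, a3=1.332, a4=5.670, a0=15.366; τ=−ln(0.3117)/15.366=0.076 → t=0.234; u2·a0=0.6912·15.366=10.621; a1+…+a3=9.696 < 10.621 ≤ a1+…+a4=15.366 → R4 fires; R=5 E=4 P=5
Draw 3: a1=1.370, a2=8.960, a3=1.110, a4=4.725, a0=16.165; τ=−ln(0.7023)/16.165=0.022 → t=0.256; u2·a0=0.5817·16.165=9.403; a1=1.370 < 9.403 ≤ a1+a2=10.330 → R2 fires; R=7 E=3 P=4
Draw 4: a1=1.918, a2=5.376, a3=1.554, a4=5.292, a0=14.140; τ=−ln(0.3356)/14.140=0.077 → t=0.333; u2·a0=0.5163·14.140=7.300; a1+a2=7.294 < 7.300 ≤ a1+…+a3=8.848 → R3 fires; R=6 E=4 P=6
Draw 5: a1=1.644, a2=10.752, a3=1.332, a4=6.804, a0=20.532; τ=−ln(0.8507)/20.532=0.008 → t=0.341; u2·a0=0.9274·20.532=19.041; a1+…+a3=13.728 < 19.041 ≤ a1+…+a4=20.532 → R4 fires; R=5 E=5 P=6
Draw 6: a1=1.370, a2=13.440, a3=1.110, a4=5.670, a0=21.590; τ=−ln(0.0207)/21.590=0.180 → t=0.520; u2·a0=0.3058·21.590=6.602; a1=1.370 < 6.602 ≤ a1+a2=14.810 → R2 fires; R=7 E=4 P=5
Draw 7: a1=1.918, a2=8.960, a3=1.554, a4=6.615, a0=19.047; τ=−ln(0.7718)/19.047=0.014 → t=0.534; u2·a0=0.5935·19.047=11.304; a1+a2=10.878 < 11.304 ≤ a1+…+a3=12.432 → R3 fires; R=6 E=5 P=7
Draw 8: a1=1.644, a2=15.680, a3=1.332, a4=7.938, a0=26.594; τ=−ln(0.3692)/26.594=0.037 → t=0.571 > T=0.55: stop.
Read off P at T=0.55: 7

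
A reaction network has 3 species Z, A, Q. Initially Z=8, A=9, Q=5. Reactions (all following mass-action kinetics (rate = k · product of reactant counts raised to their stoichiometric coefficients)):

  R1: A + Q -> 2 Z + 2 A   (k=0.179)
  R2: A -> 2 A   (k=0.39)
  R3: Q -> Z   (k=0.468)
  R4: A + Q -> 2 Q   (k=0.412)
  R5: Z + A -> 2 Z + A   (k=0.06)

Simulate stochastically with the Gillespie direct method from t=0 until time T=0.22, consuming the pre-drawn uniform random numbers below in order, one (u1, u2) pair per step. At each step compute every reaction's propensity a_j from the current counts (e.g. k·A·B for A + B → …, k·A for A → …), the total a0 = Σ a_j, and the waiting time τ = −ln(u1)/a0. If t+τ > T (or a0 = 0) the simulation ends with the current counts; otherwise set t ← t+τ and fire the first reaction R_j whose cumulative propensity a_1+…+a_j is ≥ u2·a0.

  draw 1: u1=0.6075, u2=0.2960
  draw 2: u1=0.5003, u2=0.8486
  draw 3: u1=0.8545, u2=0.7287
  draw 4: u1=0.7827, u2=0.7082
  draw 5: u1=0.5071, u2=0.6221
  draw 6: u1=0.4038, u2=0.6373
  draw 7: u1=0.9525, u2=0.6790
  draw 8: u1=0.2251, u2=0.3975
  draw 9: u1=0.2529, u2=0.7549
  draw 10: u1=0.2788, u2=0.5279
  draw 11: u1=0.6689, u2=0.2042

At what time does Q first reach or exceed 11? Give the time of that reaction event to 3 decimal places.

t=0.000: Z=8 A=9 Q=5
Draw 1: a1=8.055, a2=3.510, a3=2.340, a4=18.540, a5=4.320, a0=36.765; τ=−ln(0.6075)/36.765=0.014 → t=0.014; u2·a0=0.2960·36.765=10.882; a1=8.055 < 10.882 ≤ a1+a2=11.565 → R2 fires; Z=8 A=10 Q=5
Draw 2: a1=8.950, a2=3.900, a3=2.340, a4=20.600, a5=4.800, a0=40.590; τ=−ln(0.5003)/40.590=0.017 → t=0.031; u2·a0=0.8486·40.590=34.445; a1+…+a3=15.190 < 34.445 ≤ a1+…+a4=35.790 → R4 fires; Z=8 A=9 Q=6
Draw 3: a1=9.666, a2=3.510, a3=2.808, a4=22.248, a5=4.320, a0=42.552; τ=−ln(0.8545)/42.552=0.004 → t=0.034; u2·a0=0.7287·42.552=31.008; a1+…+a3=15.984 < 31.008 ≤ a1+…+a4=38.232 → R4 fires; Z=8 A=8 Q=7
Draw 4: a1=10.024, a2=3.120, a3=3.276, a4=23.072, a5=3.840, a0=43.332; τ=−ln(0.7827)/43.332=0.006 → t=0.040; u2·a0=0.7082·43.332=30.688; a1+…+a3=16.420 < 30.688 ≤ a1+…+a4=39.492 → R4 fires; Z=8 A=7 Q=8
Draw 5: a1=10.024, a2=2.730, a3=3.744, a4=23.072, a5=3.360, a0=42.930; τ=−ln(0.5071)/42.930=0.016 → t=0.056; u2·a0=0.6221·42.930=26.707; a1+…+a3=16.498 < 26.707 ≤ a1+…+a4=39.570 → R4 fires; Z=8 A=6 Q=9
Draw 6: a1=9.666, a2=2.340, a3=4.212, a4=22.248, a5=2.880, a0=41.346; τ=−ln(0.4038)/41.346=0.022 → t=0.078; u2·a0=0.6373·41.346=26.350; a1+…+a3=16.218 < 26.350 ≤ a1+…+a4=38.466 → R4 fires; Z=8 A=5 Q=10
Draw 7: a1=8.950, a2=1.950, a3=4.680, a4=20.600, a5=2.400, a0=38.580; τ=−ln(0.9525)/38.580=0.001 → t=0.079; u2·a0=0.6790·38.580=26.196; a1+…+a3=15.580 < 26.196 ≤ a1+…+a4=36.180 → R4 fires; Z=8 A=4 Q=11
Draw 8: a1=7.876, a2=1.560, a3=5.148, a4=18.128, a5=1.920, a0=34.632; τ=−ln(0.2251)/34.632=0.043 → t=0.122; u2·a0=0.3975·34.632=13.766; a1+a2=9.436 < 13.766 ≤ a1+…+a3=14.584 → R3 fires; Z=9 A=4 Q=10
Draw 9: a1=7.160, a2=1.560, a3=4.680, a4=16.480, a5=2.160, a0=32.040; τ=−ln(0.2529)/32.040=0.043 → t=0.165; u2·a0=0.7549·32.040=24.187; a1+…+a3=13.400 < 24.187 ≤ a1+…+a4=29.880 → R4 fires; Z=9 A=3 Q=11
Draw 10: a1=5.907, a2=1.170, a3=5.148, a4=13.596, a5=1.620, a0=27.441; τ=−ln(0.2788)/27.441=0.047 → t=0.211; u2·a0=0.5279·27.441=14.486; a1+…+a3=12.225 < 14.486 ≤ a1+…+a4=25.821 → R4 fires; Z=9 A=2 Q=12
Draw 11: a1=4.296, a2=0.780, a3=5.616, a4=9.888, a5=1.080, a0=21.660; τ=−ln(0.6689)/21.660=0.019 → t=0.230 > T=0.22: stop.
Q first becomes ≥ 11 when it reaches 11 at the event at t=0.079.

Threshold first reached at t = 0.079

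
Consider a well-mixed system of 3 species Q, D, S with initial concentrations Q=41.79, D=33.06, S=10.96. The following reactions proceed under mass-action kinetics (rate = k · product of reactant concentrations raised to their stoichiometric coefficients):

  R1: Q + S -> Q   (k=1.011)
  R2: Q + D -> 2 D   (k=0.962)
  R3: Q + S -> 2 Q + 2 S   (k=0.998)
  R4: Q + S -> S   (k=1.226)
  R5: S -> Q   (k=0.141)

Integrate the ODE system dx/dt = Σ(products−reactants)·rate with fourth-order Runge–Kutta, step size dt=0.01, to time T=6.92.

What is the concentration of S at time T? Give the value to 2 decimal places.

S at T = 4.08

RK4 with dt=0.01: 692 steps to T=6.92. Trajectory (selected grid times):
t=0.00: Q=41.79 D=33.06 S=10.96
t=0.77: Q=0.02 D=73.88 S=9.73
t=1.54: Q=0.02 D=74.85 S=8.72
t=2.31: Q=0.01 D=75.73 S=7.83
t=3.08: Q=0.01 D=76.51 S=7.02
t=3.84: Q=0.01 D=77.22 S=6.31
t=4.61: Q=0.01 D=77.85 S=5.66
t=5.38: Q=0.01 D=78.43 S=5.07
t=6.15: Q=0.01 D=78.94 S=4.55
t=6.92: Q=0.01 D=79.41 S=4.08
Read off S at T=6.92: 4.08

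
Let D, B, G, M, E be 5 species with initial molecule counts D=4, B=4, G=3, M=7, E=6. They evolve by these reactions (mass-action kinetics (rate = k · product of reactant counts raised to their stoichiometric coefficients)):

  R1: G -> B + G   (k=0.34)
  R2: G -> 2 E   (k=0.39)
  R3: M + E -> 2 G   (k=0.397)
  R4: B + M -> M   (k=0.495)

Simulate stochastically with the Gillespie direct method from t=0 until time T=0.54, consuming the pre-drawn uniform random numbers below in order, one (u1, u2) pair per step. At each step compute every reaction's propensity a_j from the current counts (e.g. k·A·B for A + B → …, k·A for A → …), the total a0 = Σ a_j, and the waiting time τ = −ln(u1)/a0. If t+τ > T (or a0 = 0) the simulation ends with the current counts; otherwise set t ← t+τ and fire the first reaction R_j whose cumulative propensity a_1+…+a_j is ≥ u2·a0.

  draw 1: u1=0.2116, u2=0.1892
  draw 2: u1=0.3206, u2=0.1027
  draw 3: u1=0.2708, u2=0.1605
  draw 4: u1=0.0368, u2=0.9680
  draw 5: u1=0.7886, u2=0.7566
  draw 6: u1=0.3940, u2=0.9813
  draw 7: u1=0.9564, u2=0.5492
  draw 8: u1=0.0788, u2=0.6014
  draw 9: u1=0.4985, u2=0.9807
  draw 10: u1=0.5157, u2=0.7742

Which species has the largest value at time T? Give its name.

t=0.000: D=4 B=4 G=3 M=7 E=6
Draw 1: a1=1.020, a2=1.170, a3=16.674, a4=13.860, a0=32.724; τ=−ln(0.2116)/32.724=0.047 → t=0.047; u2·a0=0.1892·32.724=6.191; a1+a2=2.190 < 6.191 ≤ a1+…+a3=18.864 → R3 fires; D=4 B=4 G=5 M=6 E=5
Draw 2: a1=1.700, a2=1.950, a3=11.910, a4=11.880, a0=27.440; τ=−ln(0.3206)/27.440=0.041 → t=0.089; u2·a0=0.1027·27.440=2.818; a1=1.700 < 2.818 ≤ a1+a2=3.650 → R2 fires; D=4 B=4 G=4 M=6 E=7
Draw 3: a1=1.360, a2=1.560, a3=16.674, a4=11.880, a0=31.474; τ=−ln(0.2708)/31.474=0.042 → t=0.130; u2·a0=0.1605·31.474=5.052; a1+a2=2.920 < 5.052 ≤ a1+…+a3=19.594 → R3 fires; D=4 B=4 G=6 M=5 E=6
Draw 4: a1=2.040, a2=2.340, a3=11.910, a4=9.900, a0=26.190; τ=−ln(0.0368)/26.190=0.126 → t=0.257; u2·a0=0.9680·26.190=25.352; a1+…+a3=16.290 < 25.352 ≤ a1+…+a4=26.190 → R4 fires; D=4 B=3 G=6 M=5 E=6
Draw 5: a1=2.040, a2=2.340, a3=11.910, a4=7.425, a0=23.715; τ=−ln(0.7886)/23.715=0.010 → t=0.267; u2·a0=0.7566·23.715=17.943; a1+…+a3=16.290 < 17.943 ≤ a1+…+a4=23.715 → R4 fires; D=4 B=2 G=6 M=5 E=6
Draw 6: a1=2.040, a2=2.340, a3=11.910, a4=4.950, a0=21.240; τ=−ln(0.3940)/21.240=0.044 → t=0.310; u2·a0=0.9813·21.240=20.843; a1+…+a3=16.290 < 20.843 ≤ a1+…+a4=21.240 → R4 fires; D=4 B=1 G=6 M=5 E=6
Draw 7: a1=2.040, a2=2.340, a3=11.910, a4=2.475, a0=18.765; τ=−ln(0.9564)/18.765=0.002 → t=0.313; u2·a0=0.5492·18.765=10.306; a1+a2=4.380 < 10.306 ≤ a1+…+a3=16.290 → R3 fires; D=4 B=1 G=8 M=4 E=5
Draw 8: a1=2.720, a2=3.120, a3=7.940, a4=1.980, a0=15.760; τ=−ln(0.0788)/15.760=0.161 → t=0.474; u2·a0=0.6014·15.760=9.478; a1+a2=5.840 < 9.478 ≤ a1+…+a3=13.780 → R3 fires; D=4 B=1 G=10 M=3 E=4
Draw 9: a1=3.400, a2=3.900, a3=4.764, a4=1.485, a0=13.549; τ=−ln(0.4985)/13.549=0.051 → t=0.525; u2·a0=0.9807·13.549=13.288; a1+…+a3=12.064 < 13.288 ≤ a1+…+a4=13.549 → R4 fires; D=4 B=0 G=10 M=3 E=4
Draw 10: a1=3.400, a2=3.900, a3=4.764, a4=0.000, a0=12.064; τ=−ln(0.5157)/12.064=0.055 → t=0.580 > T=0.54: stop.
At T=0.54: D=4 B=0 G=10 M=3 E=4; the largest is G.

Dominant species at T: G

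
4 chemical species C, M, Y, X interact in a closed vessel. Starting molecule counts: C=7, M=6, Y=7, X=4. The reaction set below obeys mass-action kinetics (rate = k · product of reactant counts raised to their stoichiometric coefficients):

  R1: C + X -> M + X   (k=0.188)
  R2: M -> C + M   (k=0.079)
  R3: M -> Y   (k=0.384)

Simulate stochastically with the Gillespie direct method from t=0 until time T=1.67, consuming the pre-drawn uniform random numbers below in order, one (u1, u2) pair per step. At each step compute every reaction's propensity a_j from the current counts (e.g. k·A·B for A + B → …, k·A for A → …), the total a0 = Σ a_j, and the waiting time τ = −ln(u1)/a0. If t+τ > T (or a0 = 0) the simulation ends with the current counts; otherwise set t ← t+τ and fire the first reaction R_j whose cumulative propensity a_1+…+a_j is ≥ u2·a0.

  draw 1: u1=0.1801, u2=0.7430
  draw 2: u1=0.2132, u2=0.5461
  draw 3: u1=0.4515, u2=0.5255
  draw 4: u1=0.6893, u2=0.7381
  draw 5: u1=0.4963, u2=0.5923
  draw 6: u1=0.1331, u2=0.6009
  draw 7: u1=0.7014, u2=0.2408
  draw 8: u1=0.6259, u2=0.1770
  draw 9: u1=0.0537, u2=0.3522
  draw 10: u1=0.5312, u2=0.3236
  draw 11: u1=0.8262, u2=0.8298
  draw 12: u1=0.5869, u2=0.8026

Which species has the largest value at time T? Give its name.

t=0.000: C=7 M=6 Y=7 X=4
Draw 1: a1=5.264, a2=0.474, a3=2.304, a0=8.042; τ=−ln(0.1801)/8.042=0.213 → t=0.213; u2·a0=0.7430·8.042=5.975; a1+a2=5.738 < 5.975 ≤ a1+…+a3=8.042 → R3 fires; C=7 M=5 Y=8 X=4
Draw 2: a1=5.264, a2=0.395, a3=1.920, a0=7.579; τ=−ln(0.2132)/7.579=0.204 → t=0.417; u2·a0=0.5461·7.579=4.139 ≤ a1=5.264 → R1 fires; C=6 M=6 Y=8 X=4
Draw 3: a1=4.512, a2=0.474, a3=2.304, a0=7.290; τ=−ln(0.4515)/7.290=0.109 → t=0.526; u2·a0=0.5255·7.290=3.831 ≤ a1=4.512 → R1 fires; C=5 M=7 Y=8 X=4
Draw 4: a1=3.760, a2=0.553, a3=2.688, a0=7.001; τ=−ln(0.6893)/7.001=0.053 → t=0.579; u2·a0=0.7381·7.001=5.167; a1+a2=4.313 < 5.167 ≤ a1+…+a3=7.001 → R3 fires; C=5 M=6 Y=9 X=4
Draw 5: a1=3.760, a2=0.474, a3=2.304, a0=6.538; τ=−ln(0.4963)/6.538=0.107 → t=0.686; u2·a0=0.5923·6.538=3.872; a1=3.760 < 3.872 ≤ a1+a2=4.234 → R2 fires; C=6 M=6 Y=9 X=4
Draw 6: a1=4.512, a2=0.474, a3=2.304, a0=7.290; τ=−ln(0.1331)/7.290=0.277 → t=0.963; u2·a0=0.6009·7.290=4.381 ≤ a1=4.512 → R1 fires; C=5 M=7 Y=9 X=4
Draw 7: a1=3.760, a2=0.553, a3=2.688, a0=7.001; τ=−ln(0.7014)/7.001=0.051 → t=1.014; u2·a0=0.2408·7.001=1.686 ≤ a1=3.760 → R1 fires; C=4 M=8 Y=9 X=4
Draw 8: a1=3.008, a2=0.632, a3=3.072, a0=6.712; τ=−ln(0.6259)/6.712=0.070 → t=1.084; u2·a0=0.1770·6.712=1.188 ≤ a1=3.008 → R1 fires; C=3 M=9 Y=9 X=4
Draw 9: a1=2.256, a2=0.711, a3=3.456, a0=6.423; τ=−ln(0.0537)/6.423=0.455 → t=1.539; u2·a0=0.3522·6.423=2.262; a1=2.256 < 2.262 ≤ a1+a2=2.967 → R2 fires; C=4 M=9 Y=9 X=4
Draw 10: a1=3.008, a2=0.711, a3=3.456, a0=7.175; τ=−ln(0.5312)/7.175=0.088 → t=1.627; u2·a0=0.3236·7.175=2.322 ≤ a1=3.008 → R1 fires; C=3 M=10 Y=9 X=4
Draw 11: a1=2.256, a2=0.790, a3=3.840, a0=6.886; τ=−ln(0.8262)/6.886=0.028 → t=1.655; u2·a0=0.8298·6.886=5.714; a1+a2=3.046 < 5.714 ≤ a1+…+a3=6.886 → R3 fires; C=3 M=9 Y=10 X=4
Draw 12: a1=2.256, a2=0.711, a3=3.456, a0=6.423; τ=−ln(0.5869)/6.423=0.083 → t=1.738 > T=1.67: stop.
At T=1.67: C=3 M=9 Y=10 X=4; the largest is Y.

Dominant species at T: Y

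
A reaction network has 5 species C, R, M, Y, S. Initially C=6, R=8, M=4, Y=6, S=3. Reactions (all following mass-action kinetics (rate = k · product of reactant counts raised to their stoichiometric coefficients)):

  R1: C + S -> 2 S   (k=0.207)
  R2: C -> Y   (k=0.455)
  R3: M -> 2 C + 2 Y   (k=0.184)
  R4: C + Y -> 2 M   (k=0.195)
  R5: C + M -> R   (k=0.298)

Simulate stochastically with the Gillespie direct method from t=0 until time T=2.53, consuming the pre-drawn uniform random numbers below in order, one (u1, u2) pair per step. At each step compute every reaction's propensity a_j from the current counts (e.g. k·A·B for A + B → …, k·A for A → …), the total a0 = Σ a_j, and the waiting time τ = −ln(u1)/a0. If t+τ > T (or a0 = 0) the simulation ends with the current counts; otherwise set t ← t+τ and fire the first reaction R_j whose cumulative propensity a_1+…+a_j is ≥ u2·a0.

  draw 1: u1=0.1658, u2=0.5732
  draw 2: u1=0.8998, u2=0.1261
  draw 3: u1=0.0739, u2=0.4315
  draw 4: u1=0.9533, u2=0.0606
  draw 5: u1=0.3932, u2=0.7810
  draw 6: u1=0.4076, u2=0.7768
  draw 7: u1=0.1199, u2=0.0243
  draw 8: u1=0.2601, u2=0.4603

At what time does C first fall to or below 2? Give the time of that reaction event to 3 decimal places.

Threshold first reached at t = 0.243

t=0.000: C=6 R=8 M=4 Y=6 S=3
Draw 1: a1=3.726, a2=2.730, a3=0.736, a4=7.020, a5=7.152, a0=21.364; τ=−ln(0.1658)/21.364=0.084 → t=0.084; u2·a0=0.5732·21.364=12.246; a1+…+a3=7.192 < 12.246 ≤ a1+…+a4=14.212 → R4 fires; C=5 R=8 M=6 Y=5 S=3
Draw 2: a1=3.105, a2=2.275, a3=1.104, a4=4.875, a5=8.940, a0=20.299; τ=−ln(0.8998)/20.299=0.005 → t=0.089; u2·a0=0.1261·20.299=2.560 ≤ a1=3.105 → R1 fires; C=4 R=8 M=6 Y=5 S=4
Draw 3: a1=3.312, a2=1.820, a3=1.104, a4=3.900, a5=7.152, a0=17.288; τ=−ln(0.0739)/17.288=0.151 → t=0.240; u2·a0=0.4315·17.288=7.460; a1+…+a3=6.236 < 7.460 ≤ a1+…+a4=10.136 → R4 fires; C=3 R=8 M=8 Y=4 S=4
Draw 4: a1=2.484, a2=1.365, a3=1.472, a4=2.340, a5=7.152, a0=14.813; τ=−ln(0.9533)/14.813=0.003 → t=0.243; u2·a0=0.0606·14.813=0.898 ≤ a1=2.484 → R1 fires; C=2 R=8 M=8 Y=4 S=5
Draw 5: a1=2.070, a2=0.910, a3=1.472, a4=1.560, a5=4.768, a0=10.780; τ=−ln(0.3932)/10.780=0.087 → t=0.330; u2·a0=0.7810·10.780=8.419; a1+…+a4=6.012 < 8.419 ≤ a1+…+a5=10.780 → R5 fires; C=1 R=9 M=7 Y=4 S=5
Draw 6: a1=1.035, a2=0.455, a3=1.288, a4=0.780, a5=2.086, a0=5.644; τ=−ln(0.4076)/5.644=0.159 → t=0.489; u2·a0=0.7768·5.644=4.384; a1+…+a4=3.558 < 4.384 ≤ a1+…+a5=5.644 → R5 fires; C=0 R=10 M=6 Y=4 S=5
Draw 7: a1=0.000, a2=0.000, a3=1.104, a4=0.000, a5=0.000, a0=1.104; τ=−ln(0.1199)/1.104=1.921 → t=2.410; u2·a0=0.0243·1.104=0.027; a1+a2=0.000 < 0.027 ≤ a1+…+a3=1.104 → R3 fires; C=2 R=10 M=5 Y=6 S=5
Draw 8: a1=2.070, a2=0.910, a3=0.920, a4=2.340, a5=2.980, a0=9.220; τ=−ln(0.2601)/9.220=0.146 → t=2.556 > T=2.53: stop.
C first becomes ≤ 2 when it reaches 2 at the event at t=0.243.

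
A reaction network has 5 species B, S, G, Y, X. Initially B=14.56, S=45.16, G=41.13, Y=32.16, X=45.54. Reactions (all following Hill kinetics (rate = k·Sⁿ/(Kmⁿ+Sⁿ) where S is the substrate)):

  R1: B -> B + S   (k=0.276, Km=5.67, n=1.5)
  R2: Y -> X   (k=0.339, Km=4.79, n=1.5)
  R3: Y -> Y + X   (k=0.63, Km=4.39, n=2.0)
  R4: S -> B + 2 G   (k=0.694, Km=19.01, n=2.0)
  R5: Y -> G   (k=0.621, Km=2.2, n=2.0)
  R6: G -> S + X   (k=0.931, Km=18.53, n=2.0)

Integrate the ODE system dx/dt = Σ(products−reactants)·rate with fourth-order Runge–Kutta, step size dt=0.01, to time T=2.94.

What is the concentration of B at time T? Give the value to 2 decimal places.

B at T = 16.30

RK4 with dt=0.01: 294 steps to T=2.94. Trajectory (selected grid times):
t=0.00: B=14.56 S=45.16 G=41.13 Y=32.16 X=45.54
t=0.33: B=14.75 S=45.29 G=41.47 Y=31.85 X=46.11
t=0.65: B=14.94 S=45.43 G=41.79 Y=31.55 X=46.65
t=0.98: B=15.14 S=45.56 G=42.13 Y=31.24 X=47.22
t=1.31: B=15.33 S=45.70 G=42.47 Y=30.93 X=47.79
t=1.63: B=15.52 S=45.83 G=42.79 Y=30.63 X=48.34
t=1.96: B=15.72 S=45.97 G=43.13 Y=30.32 X=48.91
t=2.29: B=15.91 S=46.11 G=43.46 Y=30.01 X=49.48
t=2.61: B=16.10 S=46.24 G=43.79 Y=29.71 X=50.03
t=2.94: B=16.30 S=46.39 G=44.12 Y=29.40 X=50.60
Read off B at T=2.94: 16.30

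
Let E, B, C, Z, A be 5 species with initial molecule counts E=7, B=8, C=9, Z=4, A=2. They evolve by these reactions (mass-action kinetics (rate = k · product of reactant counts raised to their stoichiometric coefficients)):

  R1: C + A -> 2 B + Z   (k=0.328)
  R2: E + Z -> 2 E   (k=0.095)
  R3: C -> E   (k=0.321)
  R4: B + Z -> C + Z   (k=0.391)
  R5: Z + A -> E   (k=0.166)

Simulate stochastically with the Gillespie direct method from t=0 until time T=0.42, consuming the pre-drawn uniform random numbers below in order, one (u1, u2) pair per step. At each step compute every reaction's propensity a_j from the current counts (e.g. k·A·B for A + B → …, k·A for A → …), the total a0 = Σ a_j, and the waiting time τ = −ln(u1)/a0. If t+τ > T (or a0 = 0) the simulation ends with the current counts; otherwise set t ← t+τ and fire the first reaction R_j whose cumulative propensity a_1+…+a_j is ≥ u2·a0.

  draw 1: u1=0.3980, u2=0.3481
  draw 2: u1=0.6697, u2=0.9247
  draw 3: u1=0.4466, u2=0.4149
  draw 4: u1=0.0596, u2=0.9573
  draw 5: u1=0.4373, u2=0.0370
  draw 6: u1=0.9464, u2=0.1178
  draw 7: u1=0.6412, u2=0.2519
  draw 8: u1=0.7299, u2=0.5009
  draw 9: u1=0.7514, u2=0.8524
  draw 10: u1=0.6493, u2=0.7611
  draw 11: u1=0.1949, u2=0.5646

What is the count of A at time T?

A at T = 0

t=0.000: E=7 B=8 C=9 Z=4 A=2
Draw 1: a1=5.904, a2=2.660, a3=2.889, a4=12.512, a5=1.328, a0=25.293; τ=−ln(0.3980)/25.293=0.036 → t=0.036; u2·a0=0.3481·25.293=8.804; a1+a2=8.564 < 8.804 ≤ a1+…+a3=11.453 → R3 fires; E=8 B=8 C=8 Z=4 A=2
Draw 2: a1=5.248, a2=3.040, a3=2.568, a4=12.512, a5=1.328, a0=24.696; τ=−ln(0.6697)/24.696=0.016 → t=0.053; u2·a0=0.9247·24.696=22.836; a1+…+a3=10.856 < 22.836 ≤ a1+…+a4=23.368 → R4 fires; E=8 B=7 C=9 Z=4 A=2
Draw 3: a1=5.904, a2=3.040, a3=2.889, a4=10.948, a5=1.328, a0=24.109; τ=−ln(0.4466)/24.109=0.033 → t=0.086; u2·a0=0.4149·24.109=10.003; a1+a2=8.944 < 10.003 ≤ a1+…+a3=11.833 → R3 fires; E=9 B=7 C=8 Z=4 A=2
Draw 4: a1=5.248, a2=3.420, a3=2.568, a4=10.948, a5=1.328, a0=23.512; τ=−ln(0.0596)/23.512=0.120 → t=0.206; u2·a0=0.9573·23.512=22.508; a1+…+a4=22.184 < 22.508 ≤ a1+…+a5=23.512 → R5 fires; E=10 B=7 C=8 Z=3 A=1
Draw 5: a1=2.624, a2=2.850, a3=2.568, a4=8.211, a5=0.498, a0=16.751; τ=−ln(0.4373)/16.751=0.049 → t=0.255; u2·a0=0.0370·16.751=0.620 ≤ a1=2.624 → R1 fires; E=10 B=9 C=7 Z=4 A=0
Draw 6: a1=0.000, a2=3.800, a3=2.247, a4=14.076, a5=0.000, a0=20.123; τ=−ln(0.9464)/20.123=0.003 → t=0.258; u2·a0=0.1178·20.123=2.370; a1=0.000 < 2.370 ≤ a1+a2=3.800 → R2 fires; E=11 B=9 C=7 Z=3 A=0
Draw 7: a1=0.000, a2=3.135, a3=2.247, a4=10.557, a5=0.000, a0=15.939; τ=−ln(0.6412)/15.939=0.028 → t=0.286; u2·a0=0.2519·15.939=4.015; a1+a2=3.135 < 4.015 ≤ a1+…+a3=5.382 → R3 fires; E=12 B=9 C=6 Z=3 A=0
Draw 8: a1=0.000, a2=3.420, a3=1.926, a4=10.557, a5=0.000, a0=15.903; τ=−ln(0.7299)/15.903=0.020 → t=0.306; u2·a0=0.5009·15.903=7.966; a1+…+a3=5.346 < 7.966 ≤ a1+…+a4=15.903 → R4 fires; E=12 B=8 C=7 Z=3 A=0
Draw 9: a1=0.000, a2=3.420, a3=2.247, a4=9.384, a5=0.000, a0=15.051; τ=−ln(0.7514)/15.051=0.019 → t=0.325; u2·a0=0.8524·15.051=12.829; a1+…+a3=5.667 < 12.829 ≤ a1+…+a4=15.051 → R4 fires; E=12 B=7 C=8 Z=3 A=0
Draw 10: a1=0.000, a2=3.420, a3=2.568, a4=8.211, a5=0.000, a0=14.199; τ=−ln(0.6493)/14.199=0.030 → t=0.355; u2·a0=0.7611·14.199=10.807; a1+…+a3=5.988 < 10.807 ≤ a1+…+a4=14.199 → R4 fires; E=12 B=6 C=9 Z=3 A=0
Draw 11: a1=0.000, a2=3.420, a3=2.889, a4=7.038, a5=0.000, a0=13.347; τ=−ln(0.1949)/13.347=0.123 → t=0.478 > T=0.42: stop.
Read off A at T=0.42: 0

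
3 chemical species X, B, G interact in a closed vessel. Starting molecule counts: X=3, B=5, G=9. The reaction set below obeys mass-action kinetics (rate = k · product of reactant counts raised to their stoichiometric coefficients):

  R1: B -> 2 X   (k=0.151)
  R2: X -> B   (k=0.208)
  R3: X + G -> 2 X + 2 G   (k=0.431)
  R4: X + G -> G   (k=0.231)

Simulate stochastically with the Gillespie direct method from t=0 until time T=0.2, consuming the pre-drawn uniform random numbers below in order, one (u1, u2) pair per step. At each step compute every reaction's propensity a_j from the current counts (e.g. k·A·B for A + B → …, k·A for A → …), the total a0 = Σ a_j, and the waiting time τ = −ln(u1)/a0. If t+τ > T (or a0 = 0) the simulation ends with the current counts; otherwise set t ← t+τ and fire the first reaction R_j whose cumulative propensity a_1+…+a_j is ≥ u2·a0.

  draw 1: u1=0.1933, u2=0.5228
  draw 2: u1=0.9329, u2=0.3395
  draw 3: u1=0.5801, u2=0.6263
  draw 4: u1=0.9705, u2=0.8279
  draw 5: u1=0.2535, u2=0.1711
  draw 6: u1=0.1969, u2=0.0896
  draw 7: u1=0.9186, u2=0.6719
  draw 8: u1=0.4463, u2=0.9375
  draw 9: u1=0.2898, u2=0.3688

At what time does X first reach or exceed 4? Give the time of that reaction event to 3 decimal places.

Threshold first reached at t = 0.085

t=0.000: X=3 B=5 G=9
Draw 1: a1=0.755, a2=0.624, a3=11.637, a4=6.237, a0=19.253; τ=−ln(0.1933)/19.253=0.085 → t=0.085; u2·a0=0.5228·19.253=10.065; a1+a2=1.379 < 10.065 ≤ a1+…+a3=13.016 → R3 fires; X=4 B=5 G=10
Draw 2: a1=0.755, a2=0.832, a3=17.240, a4=9.240, a0=28.067; τ=−ln(0.9329)/28.067=0.002 → t=0.088; u2·a0=0.3395·28.067=9.529; a1+a2=1.587 < 9.529 ≤ a1+…+a3=18.827 → R3 fires; X=5 B=5 G=11
Draw 3: a1=0.755, a2=1.040, a3=23.705, a4=12.705, a0=38.205; τ=−ln(0.5801)/38.205=0.014 → t=0.102; u2·a0=0.6263·38.205=23.928; a1+a2=1.795 < 23.928 ≤ a1+…+a3=25.500 → R3 fires; X=6 B=5 G=12
Draw 4: a1=0.755, a2=1.248, a3=31.032, a4=16.632, a0=49.667; τ=−ln(0.9705)/49.667=0.001 → t=0.103; u2·a0=0.8279·49.667=41.119; a1+…+a3=33.035 < 41.119 ≤ a1+…+a4=49.667 → R4 fires; X=5 B=5 G=12
Draw 5: a1=0.755, a2=1.040, a3=25.860, a4=13.860, a0=41.515; τ=−ln(0.2535)/41.515=0.033 → t=0.136; u2·a0=0.1711·41.515=7.103; a1+a2=1.795 < 7.103 ≤ a1+…+a3=27.655 → R3 fires; X=6 B=5 G=13
Draw 6: a1=0.755, a2=1.248, a3=33.618, a4=18.018, a0=53.639; τ=−ln(0.1969)/53.639=0.030 → t=0.166; u2·a0=0.0896·53.639=4.806; a1+a2=2.003 < 4.806 ≤ a1+…+a3=35.621 → R3 fires; X=7 B=5 G=14
Draw 7: a1=0.755, a2=1.456, a3=42.238, a4=22.638, a0=67.087; τ=−ln(0.9186)/67.087=0.001 → t=0.167; u2·a0=0.6719·67.087=45.076; a1+…+a3=44.449 < 45.076 ≤ a1+…+a4=67.087 → R4 fires; X=6 B=5 G=14
Draw 8: a1=0.755, a2=1.248, a3=36.204, a4=19.404, a0=57.611; τ=−ln(0.4463)/57.611=0.014 → t=0.181; u2·a0=0.9375·57.611=54.010; a1+…+a3=38.207 < 54.010 ≤ a1+…+a4=57.611 → R4 fires; X=5 B=5 G=14
Draw 9: a1=0.755, a2=1.040, a3=30.170, a4=16.170, a0=48.135; τ=−ln(0.2898)/48.135=0.026 → t=0.207 > T=0.2: stop.
X first becomes ≥ 4 when it reaches 4 at the event at t=0.085.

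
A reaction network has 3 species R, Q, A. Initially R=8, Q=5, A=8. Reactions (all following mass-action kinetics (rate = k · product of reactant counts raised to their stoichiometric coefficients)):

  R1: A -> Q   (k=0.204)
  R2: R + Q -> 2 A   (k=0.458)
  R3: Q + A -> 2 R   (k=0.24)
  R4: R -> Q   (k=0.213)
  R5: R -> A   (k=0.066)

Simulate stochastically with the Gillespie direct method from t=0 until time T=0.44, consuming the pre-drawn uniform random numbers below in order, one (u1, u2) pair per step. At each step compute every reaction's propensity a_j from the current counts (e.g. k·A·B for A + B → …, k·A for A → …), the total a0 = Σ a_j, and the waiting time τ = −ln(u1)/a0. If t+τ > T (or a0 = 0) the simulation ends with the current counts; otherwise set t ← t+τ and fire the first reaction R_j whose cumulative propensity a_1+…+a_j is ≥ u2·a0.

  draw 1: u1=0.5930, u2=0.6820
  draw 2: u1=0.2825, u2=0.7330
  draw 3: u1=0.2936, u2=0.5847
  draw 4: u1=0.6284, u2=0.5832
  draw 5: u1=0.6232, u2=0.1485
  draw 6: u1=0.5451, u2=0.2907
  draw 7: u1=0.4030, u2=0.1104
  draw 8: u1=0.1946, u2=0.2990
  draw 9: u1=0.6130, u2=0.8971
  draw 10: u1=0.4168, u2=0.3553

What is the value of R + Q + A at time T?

Check how each reaction changes W = R + Q + A (weight of products minus weight of reactants):
R1: A -> Q: (1·1) − (1·1) = 1 − 1 = 0
R2: R + Q -> 2 A: (1·2) − (1·1 + 1·1) = 2 − 2 = 0
R3: Q + A -> 2 R: (1·2) − (1·1 + 1·1) = 2 − 2 = 0
R4: R -> Q: (1·1) − (1·1) = 1 − 1 = 0
R5: R -> A: (1·1) − (1·1) = 1 − 1 = 0
Every reaction leaves W unchanged, so W is conserved and no simulation is needed: W(T) = W(0) = 8 + 5 + 8 = 21

Value at T = 21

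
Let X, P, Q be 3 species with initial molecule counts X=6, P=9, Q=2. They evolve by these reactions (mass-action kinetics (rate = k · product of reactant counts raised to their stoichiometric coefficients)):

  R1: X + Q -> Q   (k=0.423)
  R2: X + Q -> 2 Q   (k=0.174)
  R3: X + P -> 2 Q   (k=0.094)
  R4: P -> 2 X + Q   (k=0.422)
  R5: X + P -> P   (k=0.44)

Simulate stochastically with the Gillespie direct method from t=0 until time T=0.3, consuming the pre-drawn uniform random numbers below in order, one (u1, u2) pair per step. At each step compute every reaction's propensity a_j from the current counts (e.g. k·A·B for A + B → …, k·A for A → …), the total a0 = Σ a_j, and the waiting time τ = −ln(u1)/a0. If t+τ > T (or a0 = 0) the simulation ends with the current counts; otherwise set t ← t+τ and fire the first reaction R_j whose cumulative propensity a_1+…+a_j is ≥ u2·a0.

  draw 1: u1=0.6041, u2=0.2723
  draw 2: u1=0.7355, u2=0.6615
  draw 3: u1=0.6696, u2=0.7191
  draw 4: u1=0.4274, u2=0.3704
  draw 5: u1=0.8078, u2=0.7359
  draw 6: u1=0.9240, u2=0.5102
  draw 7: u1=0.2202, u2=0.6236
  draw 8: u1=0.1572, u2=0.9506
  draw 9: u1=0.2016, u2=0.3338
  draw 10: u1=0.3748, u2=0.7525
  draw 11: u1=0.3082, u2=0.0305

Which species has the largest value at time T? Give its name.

Dominant species at T: Q

t=0.000: X=6 P=9 Q=2
Draw 1: a1=5.076, a2=2.088, a3=5.076, a4=3.798, a5=23.760, a0=39.798; τ=−ln(0.6041)/39.798=0.013 → t=0.013; u2·a0=0.2723·39.798=10.837; a1+a2=7.164 < 10.837 ≤ a1+…+a3=12.240 → R3 fires; X=5 P=8 Q=4
Draw 2: a1=8.460, a2=3.480, a3=3.760, a4=3.376, a5=17.600, a0=36.676; τ=−ln(0.7355)/36.676=0.008 → t=0.021; u2·a0=0.6615·36.676=24.261; a1+…+a4=19.076 < 24.261 ≤ a1+…+a5=36.676 → R5 fires; X=4 P=8 Q=4
Draw 3: a1=6.768, a2=2.784, a3=3.008, a4=3.376, a5=14.080, a0=30.016; τ=−ln(0.6696)/30.016=0.013 → t=0.034; u2·a0=0.7191·30.016=21.585; a1+…+a4=15.936 < 21.585 ≤ a1+…+a5=30.016 → R5 fires; X=3 P=8 Q=4
Draw 4: a1=5.076, a2=2.088, a3=2.256, a4=3.376, a5=10.560, a0=23.356; τ=−ln(0.4274)/23.356=0.036 → t=0.071; u2·a0=0.3704·23.356=8.651; a1+a2=7.164 < 8.651 ≤ a1+…+a3=9.420 → R3 fires; X=2 P=7 Q=6
Draw 5: a1=5.076, a2=2.088, a3=1.316, a4=2.954, a5=6.160, a0=17.594; τ=−ln(0.8078)/17.594=0.012 → t=0.083; u2·a0=0.7359·17.594=12.947; a1+…+a4=11.434 < 12.947 ≤ a1+…+a5=17.594 → R5 fires; X=1 P=7 Q=6
Draw 6: a1=2.538, a2=1.044, a3=0.658, a4=2.954, a5=3.080, a0=10.274; τ=−ln(0.9240)/10.274=0.008 → t=0.091; u2·a0=0.5102·10.274=5.242; a1+…+a3=4.240 < 5.242 ≤ a1+…+a4=7.194 → R4 fires; X=3 P=6 Q=7
Draw 7: a1=8.883, a2=3.654, a3=1.692, a4=2.532, a5=7.920, a0=24.681; τ=−ln(0.2202)/24.681=0.061 → t=0.152; u2·a0=0.6236·24.681=15.391; a1+…+a3=14.229 < 15.391 ≤ a1+…+a4=16.761 → R4 fires; X=5 P=5 Q=8
Draw 8: a1=16.920, a2=6.960, a3=2.350, a4=2.110, a5=11.000, a0=39.340; τ=−ln(0.1572)/39.340=0.047 → t=0.199; u2·a0=0.9506·39.340=37.397; a1+…+a4=28.340 < 37.397 ≤ a1+…+a5=39.340 → R5 fires; X=4 P=5 Q=8
Draw 9: a1=13.536, a2=5.568, a3=1.880, a4=2.110, a5=8.800, a0=31.894; τ=−ln(0.2016)/31.894=0.050 → t=0.249; u2·a0=0.3338·31.894=10.646 ≤ a1=13.536 → R1 fires; X=3 P=5 Q=8
Draw 10: a1=10.152, a2=4.176, a3=1.410, a4=2.110, a5=6.600, a0=24.448; τ=−ln(0.3748)/24.448=0.040 → t=0.289; u2·a0=0.7525·24.448=18.397; a1+…+a4=17.848 < 18.397 ≤ a1+…+a5=24.448 → R5 fires; X=2 P=5 Q=8
Draw 11: a1=6.768, a2=2.784, a3=0.940, a4=2.110, a5=4.400, a0=17.002; τ=−ln(0.3082)/17.002=0.069 → t=0.359 > T=0.3: stop.
At T=0.3: X=2 P=5 Q=8; the largest is Q.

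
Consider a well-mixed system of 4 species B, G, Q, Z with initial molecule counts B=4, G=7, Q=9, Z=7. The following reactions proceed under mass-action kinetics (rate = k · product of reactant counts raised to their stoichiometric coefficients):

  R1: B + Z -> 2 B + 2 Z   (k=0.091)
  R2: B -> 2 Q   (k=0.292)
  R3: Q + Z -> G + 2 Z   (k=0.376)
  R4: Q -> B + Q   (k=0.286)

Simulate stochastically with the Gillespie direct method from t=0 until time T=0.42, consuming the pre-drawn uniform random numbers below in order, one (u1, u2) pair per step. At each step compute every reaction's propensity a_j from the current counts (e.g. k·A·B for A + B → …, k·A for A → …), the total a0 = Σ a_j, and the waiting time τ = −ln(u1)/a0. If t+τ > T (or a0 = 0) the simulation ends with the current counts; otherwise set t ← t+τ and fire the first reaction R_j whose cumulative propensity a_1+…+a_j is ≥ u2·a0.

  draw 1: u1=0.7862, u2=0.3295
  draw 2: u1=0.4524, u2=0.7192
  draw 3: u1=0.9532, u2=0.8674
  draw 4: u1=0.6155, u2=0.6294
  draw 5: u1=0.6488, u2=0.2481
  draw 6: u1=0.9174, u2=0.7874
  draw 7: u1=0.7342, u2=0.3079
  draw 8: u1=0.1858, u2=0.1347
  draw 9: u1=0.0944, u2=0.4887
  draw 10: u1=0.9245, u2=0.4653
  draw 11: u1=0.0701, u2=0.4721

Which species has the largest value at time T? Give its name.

Dominant species at T: Z

t=0.000: B=4 G=7 Q=9 Z=7
Draw 1: a1=2.548, a2=1.168, a3=23.688, a4=2.574, a0=29.978; τ=−ln(0.7862)/29.978=0.008 → t=0.008; u2·a0=0.3295·29.978=9.878; a1+a2=3.716 < 9.878 ≤ a1+…+a3=27.404 → R3 fires; B=4 G=8 Q=8 Z=8
Draw 2: a1=2.912, a2=1.168, a3=24.064, a4=2.288, a0=30.432; τ=−ln(0.4524)/30.432=0.026 → t=0.034; u2·a0=0.7192·30.432=21.887; a1+a2=4.080 < 21.887 ≤ a1+…+a3=28.144 → R3 fires; B=4 G=9 Q=7 Z=9
Draw 3: a1=3.276, a2=1.168, a3=23.688, a4=2.002, a0=30.134; τ=−ln(0.9532)/30.134=0.002 → t=0.036; u2·a0=0.8674·30.134=26.138; a1+a2=4.444 < 26.138 ≤ a1+…+a3=28.132 → R3 fires; B=4 G=10 Q=6 Z=10
Draw 4: a1=3.640, a2=1.168, a3=22.560, a4=1.716, a0=29.084; τ=−ln(0.6155)/29.084=0.017 → t=0.052; u2·a0=0.6294·29.084=18.305; a1+a2=4.808 < 18.305 ≤ a1+…+a3=27.368 → R3 fires; B=4 G=11 Q=5 Z=11
Draw 5: a1=4.004, a2=1.168, a3=20.680, a4=1.430, a0=27.282; τ=−ln(0.6488)/27.282=0.016 → t=0.068; u2·a0=0.2481·27.282=6.769; a1+a2=5.172 < 6.769 ≤ a1+…+a3=25.852 → R3 fires; B=4 G=12 Q=4 Z=12
Draw 6: a1=4.368, a2=1.168, a3=18.048, a4=1.144, a0=24.728; τ=−ln(0.9174)/24.728=0.003 → t=0.072; u2·a0=0.7874·24.728=19.471; a1+a2=5.536 < 19.471 ≤ a1+…+a3=23.584 → R3 fires; B=4 G=13 Q=3 Z=13
Draw 7: a1=4.732, a2=1.168, a3=14.664, a4=0.858, a0=21.422; τ=−ln(0.7342)/21.422=0.014 → t=0.086; u2·a0=0.3079·21.422=6.596; a1+a2=5.900 < 6.596 ≤ a1+…+a3=20.564 → R3 fires; B=4 G=14 Q=2 Z=14
Draw 8: a1=5.096, a2=1.168, a3=10.528, a4=0.572, a0=17.364; τ=−ln(0.1858)/17.364=0.097 → t=0.183; u2·a0=0.1347·17.364=2.339 ≤ a1=5.096 → R1 fires; B=5 G=14 Q=2 Z=15
Draw 9: a1=6.825, a2=1.460, a3=11.280, a4=0.572, a0=20.137; τ=−ln(0.0944)/20.137=0.117 → t=0.300; u2·a0=0.4887·20.137=9.841; a1+a2=8.285 < 9.841 ≤ a1+…+a3=19.565 → R3 fires; B=5 G=15 Q=1 Z=16
Draw 10: a1=7.280, a2=1.460, a3=6.016, a4=0.286, a0=15.042; τ=−ln(0.9245)/15.042=0.005 → t=0.305; u2·a0=0.4653·15.042=6.999 ≤ a1=7.280 → R1 fires; B=6 G=15 Q=1 Z=17
Draw 11: a1=9.282, a2=1.752, a3=6.392, a4=0.286, a0=17.712; τ=−ln(0.0701)/17.712=0.150 → t=0.456 > T=0.42: stop.
At T=0.42: B=6 G=15 Q=1 Z=17; the largest is Z.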